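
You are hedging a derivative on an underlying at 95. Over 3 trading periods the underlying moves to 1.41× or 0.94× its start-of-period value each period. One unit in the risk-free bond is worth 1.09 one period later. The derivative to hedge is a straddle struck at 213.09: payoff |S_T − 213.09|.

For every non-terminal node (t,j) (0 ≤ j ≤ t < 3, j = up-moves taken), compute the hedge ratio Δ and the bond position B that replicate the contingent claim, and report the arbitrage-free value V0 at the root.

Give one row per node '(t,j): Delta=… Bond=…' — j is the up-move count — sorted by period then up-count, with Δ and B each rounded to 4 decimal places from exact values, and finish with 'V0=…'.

The replicating-portfolio and risk-neutral prices coincide; use p* = (1.09−0.94)/(1.41−0.94) = 0.3191 for the latter.
Terminal payoffs: V(3,0)=134.1845, V(3,1)=94.7318, V(3,2)=35.5527, V(3,3)=53.2160
Node (2,0) S=83.9420: V=(p*·94.7318+(1−p*)·134.1845)/1.09=111.5534; Δ=(94.7318−134.1845)/(118.3582−78.9055)=-1.0000; B=V−Δ·S=195.4954
Node (2,1) S=125.9130: V=(p*·35.5527+(1−p*)·94.7318)/1.09=69.5824; Δ=(35.5527−94.7318)/(177.5373−118.3582)=-1.0000; B=V−Δ·S=195.4954
Node (2,2) S=188.8695: V=(p*·53.2160+(1−p*)·35.5527)/1.09=37.7889; Δ=(53.2160−35.5527)/(266.3060−177.5373)=0.1990; B=V−Δ·S=0.2074
Node (1,0) S=89.3000: V=(p*·69.5824+(1−p*)·111.5534)/1.09=90.0536; Δ=(69.5824−111.5534)/(125.9130−83.9420)=-1.0000; B=V−Δ·S=179.3536
Node (1,1) S=133.9500: V=(p*·37.7889+(1−p*)·69.5824)/1.09=54.5280; Δ=(37.7889−69.5824)/(188.8695−125.9130)=-0.5050; B=V−Δ·S=122.1738
Node (0,0) S=95.0000: V=(p*·54.5280+(1−p*)·90.0536)/1.09=72.2162; Δ=(54.5280−90.0536)/(133.9500−89.3000)=-0.7956; B=V−Δ·S=147.8025
Self-financing check: at every node Δ·S+B equals the discounted successor values.

(0,0): Delta=-0.7956 Bond=147.8025
(1,0): Delta=-1.0000 Bond=179.3536
(1,1): Delta=-0.5050 Bond=122.1738
(2,0): Delta=-1.0000 Bond=195.4954
(2,1): Delta=-1.0000 Bond=195.4954
(2,2): Delta=0.1990 Bond=0.2074
V0=72.2162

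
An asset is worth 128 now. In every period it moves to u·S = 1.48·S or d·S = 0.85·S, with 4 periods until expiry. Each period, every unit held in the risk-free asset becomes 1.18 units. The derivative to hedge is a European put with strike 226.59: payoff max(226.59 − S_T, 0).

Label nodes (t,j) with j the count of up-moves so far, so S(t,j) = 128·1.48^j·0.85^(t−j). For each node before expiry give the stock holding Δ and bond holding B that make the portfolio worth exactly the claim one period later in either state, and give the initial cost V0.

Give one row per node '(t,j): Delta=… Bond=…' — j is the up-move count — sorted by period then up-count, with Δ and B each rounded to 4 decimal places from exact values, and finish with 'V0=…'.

(0,0): Delta=-0.3433 Bond=65.6744
(1,0): Delta=-0.6374 Bond=109.4943
(1,1): Delta=-0.1898 Bond=48.4063
(2,0): Delta=-1.0000 Bond=162.7334
(2,1): Delta=-0.4481 Bond=98.7214
(2,2): Delta=-0.0549 Bond=19.2994
(3,0): Delta=-1.0000 Bond=192.0254
(3,1): Delta=-1.0000 Bond=192.0254
(3,2): Delta=-0.1600 Bond=47.8239
(3,3): Delta=0.0000 Bond=0.0000
V0=21.7282

The replicating-portfolio and risk-neutral prices coincide; use p* = (1.18−0.85)/(1.48−0.85) = 0.5238 for the latter.
Terminal payoffs: V(4,0)=159.7732, V(4,1)=110.2502, V(4,2)=24.0218, V(4,3)=0.0000, V(4,4)=0.0000
  t=3,j=0: stock 78.6080 → up 116.3398 (V=110.2502), down 66.8168 (V=159.7732). Price 113.4174; hedge Δ=-1.0000, bond B=192.0254.
  t=3,j=1: stock 136.8704 → up 202.5682 (V=24.0218), down 116.3398 (V=110.2502). Price 55.1550; hedge Δ=-1.0000, bond B=192.0254.
  t=3,j=2: stock 238.3155 → up 352.7070 (V=0.0000), down 202.5682 (V=24.0218). Price 9.6940; hedge Δ=-0.1600, bond B=47.8239.
  t=3,j=3: stock 414.9494 → up 614.1251 (V=0.0000), down 352.7070 (V=0.0000). Price 0.0000; hedge Δ=0.0000, bond B=0.0000.
  t=2,j=0: stock 92.4800 → up 136.8704 (V=55.1550), down 78.6080 (V=113.4174). Price 70.2534; hedge Δ=-1.0000, bond B=162.7334.
  t=2,j=1: stock 161.0240 → up 238.3155 (V=9.6940), down 136.8704 (V=55.1550). Price 26.5611; hedge Δ=-0.4481, bond B=98.7214.
  t=2,j=2: stock 280.3712 → up 414.9494 (V=0.0000), down 238.3155 (V=9.6940). Price 3.9120; hedge Δ=-0.0549, bond B=19.2994.
  t=1,j=0: stock 108.8000 → up 161.0240 (V=26.5611), down 92.4800 (V=70.2534). Price 40.1415; hedge Δ=-0.6374, bond B=109.4943.
  t=1,j=1: stock 189.4400 → up 280.3712 (V=3.9120), down 161.0240 (V=26.5611). Price 12.4554; hedge Δ=-0.1898, bond B=48.4063.
  t=0,j=0: stock 128.0000 → up 189.4400 (V=12.4554), down 108.8000 (V=40.1415). Price 21.7282; hedge Δ=-0.3433, bond B=65.6744.
The time-0 hedge costs 21.7282, which is the no-arbitrage price.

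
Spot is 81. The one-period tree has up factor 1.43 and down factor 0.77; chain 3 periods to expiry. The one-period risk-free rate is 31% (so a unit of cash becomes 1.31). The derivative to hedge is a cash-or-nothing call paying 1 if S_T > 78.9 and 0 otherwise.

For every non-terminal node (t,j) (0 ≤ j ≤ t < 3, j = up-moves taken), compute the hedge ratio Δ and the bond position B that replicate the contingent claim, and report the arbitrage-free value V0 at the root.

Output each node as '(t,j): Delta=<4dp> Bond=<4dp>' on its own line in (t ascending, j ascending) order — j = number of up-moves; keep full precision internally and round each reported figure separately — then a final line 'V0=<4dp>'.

The replicating-portfolio and risk-neutral prices coincide; use p* = (1.31−0.77)/(1.43−0.77) = 0.8182 for the latter.
Terminal payoffs: V(3,0)=0.0000, V(3,1)=0.0000, V(3,2)=1.0000, V(3,3)=1.0000
(2,0): S=48.0249. Δ = (V_up−V_dn)/(S_up−S_dn) = (0.0000−0.0000)/(68.6756−36.9792) = 0.0000. V = [p*·0.0000 + (1−p*)·0.0000]/1.31 = 0.0000. B = V − Δ·S = 0.0000.
(2,1): S=89.1891. Δ = (V_up−V_dn)/(S_up−S_dn) = (1.0000−0.0000)/(127.5404−68.6756) = 0.0170. V = [p*·1.0000 + (1−p*)·0.0000]/1.31 = 0.6246. B = V − Δ·S = -0.8906.
(2,2): S=165.6369. Δ = (V_up−V_dn)/(S_up−S_dn) = (1.0000−1.0000)/(236.8608−127.5404) = 0.0000. V = [p*·1.0000 + (1−p*)·1.0000]/1.31 = 0.7634. B = V − Δ·S = 0.7634.
(1,0): S=62.3700. Δ = (V_up−V_dn)/(S_up−S_dn) = (0.6246−0.0000)/(89.1891−48.0249) = 0.0152. V = [p*·0.6246 + (1−p*)·0.0000]/1.31 = 0.3901. B = V − Δ·S = -0.5562.
(1,1): S=115.8300. Δ = (V_up−V_dn)/(S_up−S_dn) = (0.7634−0.6246)/(165.6369−89.1891) = 0.0018. V = [p*·0.7634 + (1−p*)·0.6246]/1.31 = 0.5635. B = V − Δ·S = 0.3532.
(0,0): S=81.0000. Δ = (V_up−V_dn)/(S_up−S_dn) = (0.5635−0.3901)/(115.8300−62.3700) = 0.0032. V = [p*·0.5635 + (1−p*)·0.3901]/1.31 = 0.4061. B = V − Δ·S = 0.1434.
Check: Δ(0,0)·S0 + B(0,0) = 0.4061 = V0.

(0,0): Delta=0.0032 Bond=0.1434
(1,0): Delta=0.0152 Bond=-0.5562
(1,1): Delta=0.0018 Bond=0.3532
(2,0): Delta=0.0000 Bond=0.0000
(2,1): Delta=0.0170 Bond=-0.8906
(2,2): Delta=0.0000 Bond=0.7634
V0=0.4061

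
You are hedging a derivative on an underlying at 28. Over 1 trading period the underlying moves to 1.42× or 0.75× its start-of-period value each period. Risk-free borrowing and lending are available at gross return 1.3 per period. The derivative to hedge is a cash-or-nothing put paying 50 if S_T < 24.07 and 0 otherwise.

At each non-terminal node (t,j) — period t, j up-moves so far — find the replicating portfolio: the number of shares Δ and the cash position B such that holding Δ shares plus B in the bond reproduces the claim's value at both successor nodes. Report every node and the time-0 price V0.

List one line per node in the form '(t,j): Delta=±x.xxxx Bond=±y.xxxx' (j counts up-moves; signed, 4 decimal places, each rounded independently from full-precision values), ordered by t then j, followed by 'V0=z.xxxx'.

(0,0): Delta=-2.6652 Bond=81.5155
V0=6.8886

Since d<R<u, set p* = (R−d)/(u−d) = 0.8209; price each node as the discounted p*-expectation of its children.
Terminal payoffs: V(1,0)=50.0000, V(1,1)=0.0000
Node (0,0) S=28.0000: V=(p*·0.0000+(1−p*)·50.0000)/1.3=6.8886; Δ=(0.0000−50.0000)/(39.7600−21.0000)=-2.6652; B=V−Δ·S=81.5155
The time-0 hedge costs 6.8886, which is the no-arbitrage price.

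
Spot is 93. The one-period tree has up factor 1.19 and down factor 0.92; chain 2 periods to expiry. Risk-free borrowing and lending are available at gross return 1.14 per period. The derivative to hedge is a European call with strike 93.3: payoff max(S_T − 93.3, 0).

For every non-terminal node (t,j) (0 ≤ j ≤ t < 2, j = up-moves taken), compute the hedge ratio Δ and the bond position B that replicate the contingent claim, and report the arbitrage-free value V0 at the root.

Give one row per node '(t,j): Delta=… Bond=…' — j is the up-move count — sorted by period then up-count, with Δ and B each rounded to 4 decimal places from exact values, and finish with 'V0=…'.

(0,0): Delta=0.9056 Bond=-62.6316
(1,0): Delta=0.3687 Bond=-25.4551
(1,1): Delta=1.0000 Bond=-81.8421
V0=21.5935

Risk-neutral probability p* = (R−d)/(u−d) = (1.14−0.92)/(1.19−0.92) = 0.8148.
Terminal values V(2,·): V(2,0)=0.0000, V(2,1)=8.5164, V(2,2)=38.3973
  t=1,j=0: stock 85.5600 → up 101.8164 (V=8.5164), down 78.7152 (V=0.0000). Price 6.0871; hedge Δ=0.3687, bond B=-25.4551.
  t=1,j=1: stock 110.6700 → up 131.6973 (V=38.3973), down 101.8164 (V=8.5164). Price 28.8279; hedge Δ=1.0000, bond B=-81.8421.
  t=0,j=0: stock 93.0000 → up 110.6700 (V=28.8279), down 85.5600 (V=6.0871). Price 21.5935; hedge Δ=0.9056, bond B=-62.6316.
Each (Δ,B) replicates both successor values, so the strategy is self-financing and V0 is arbitrage-free.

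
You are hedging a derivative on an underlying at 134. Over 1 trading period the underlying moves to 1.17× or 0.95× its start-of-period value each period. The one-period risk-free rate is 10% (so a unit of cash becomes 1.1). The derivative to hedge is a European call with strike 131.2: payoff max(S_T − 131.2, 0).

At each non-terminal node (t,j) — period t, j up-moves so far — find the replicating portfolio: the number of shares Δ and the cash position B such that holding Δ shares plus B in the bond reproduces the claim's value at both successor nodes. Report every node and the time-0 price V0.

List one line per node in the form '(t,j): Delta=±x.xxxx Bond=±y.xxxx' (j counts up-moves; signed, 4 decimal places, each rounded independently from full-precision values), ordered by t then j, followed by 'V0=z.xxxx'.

(0,0): Delta=0.8677 Bond=-100.4174
V0=15.8554

Risk-neutral probability p* = (R−d)/(u−d) = (1.1−0.95)/(1.17−0.95) = 0.6818.
Terminal payoffs: V(1,0)=0.0000, V(1,1)=25.5800
(0,0): S=134.0000. Δ = (V_up−V_dn)/(S_up−S_dn) = (25.5800−0.0000)/(156.7800−127.3000) = 0.8677. V = [p*·25.5800 + (1−p*)·0.0000]/1.1 = 15.8554. B = V − Δ·S = -100.4174.
Root portfolio cost Δ·134+B reproduces V0=15.8554.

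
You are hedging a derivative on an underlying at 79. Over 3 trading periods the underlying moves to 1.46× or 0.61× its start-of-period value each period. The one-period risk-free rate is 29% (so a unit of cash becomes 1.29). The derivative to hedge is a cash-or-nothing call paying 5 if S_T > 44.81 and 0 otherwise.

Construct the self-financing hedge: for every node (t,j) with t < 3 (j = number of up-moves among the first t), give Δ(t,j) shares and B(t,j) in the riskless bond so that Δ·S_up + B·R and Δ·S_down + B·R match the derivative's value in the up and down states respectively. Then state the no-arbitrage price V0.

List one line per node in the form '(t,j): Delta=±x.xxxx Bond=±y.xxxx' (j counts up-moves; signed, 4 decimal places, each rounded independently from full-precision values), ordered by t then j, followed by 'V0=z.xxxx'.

(0,0): Delta=0.0143 Bond=0.9558
(1,0): Delta=0.0757 Bond=-1.7250
(1,1): Delta=0.0079 Bond=1.9724
(2,0): Delta=0.0000 Bond=0.0000
(2,1): Delta=0.0836 Bond=-2.7816
(2,2): Delta=0.0000 Bond=3.8760
V0=2.0869

The replicating-portfolio and risk-neutral prices coincide; use p* = (1.29−0.61)/(1.46−0.61) = 0.8000 for the latter.
Terminal values V(3,·): V(3,0)=0.0000, V(3,1)=0.0000, V(3,2)=5.0000, V(3,3)=5.0000
  t=2,j=0: stock 29.3959 → up 42.9180 (V=0.0000), down 17.9315 (V=0.0000). Price 0.0000; hedge Δ=0.0000, bond B=0.0000.
  t=2,j=1: stock 70.3574 → up 102.7218 (V=5.0000), down 42.9180 (V=0.0000). Price 3.1008; hedge Δ=0.0836, bond B=-2.7816.
  t=2,j=2: stock 168.3964 → up 245.8587 (V=5.0000), down 102.7218 (V=5.0000). Price 3.8760; hedge Δ=0.0000, bond B=3.8760.
  t=1,j=0: stock 48.1900 → up 70.3574 (V=3.1008), down 29.3959 (V=0.0000). Price 1.9230; hedge Δ=0.0757, bond B=-1.7250.
  t=1,j=1: stock 115.3400 → up 168.3964 (V=3.8760), down 70.3574 (V=3.1008). Price 2.8844; hedge Δ=0.0079, bond B=1.9724.
  t=0,j=0: stock 79.0000 → up 115.3400 (V=2.8844), down 48.1900 (V=1.9230). Price 2.0869; hedge Δ=0.0143, bond B=0.9558.
Check: Δ(0,0)·S0 + B(0,0) = 2.0869 = V0.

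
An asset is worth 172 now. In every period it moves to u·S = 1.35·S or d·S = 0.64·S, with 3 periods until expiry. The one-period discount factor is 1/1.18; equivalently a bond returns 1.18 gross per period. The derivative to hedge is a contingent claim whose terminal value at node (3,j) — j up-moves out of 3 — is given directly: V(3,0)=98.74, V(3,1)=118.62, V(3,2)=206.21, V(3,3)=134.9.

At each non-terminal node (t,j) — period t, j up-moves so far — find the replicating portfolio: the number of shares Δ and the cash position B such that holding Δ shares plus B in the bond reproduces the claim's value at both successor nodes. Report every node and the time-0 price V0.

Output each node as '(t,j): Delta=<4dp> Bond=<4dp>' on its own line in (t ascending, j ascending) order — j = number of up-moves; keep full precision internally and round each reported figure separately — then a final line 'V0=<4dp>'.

(0,0): Delta=-0.0483 Bond=106.8431
(1,0): Delta=0.7740 Bond=35.5641
(1,1): Delta=-0.1710 Bond=154.5689
(2,0): Delta=0.3974 Bond=68.4915
(2,1): Delta=0.8301 Bond=33.6149
(2,2): Delta=-0.3204 Bond=229.2283
V0=98.5399

Since d<R<u, set p* = (R−d)/(u−d) = 0.7606; price each node as the discounted p*-expectation of its children.
At expiry t=3: V(3,0)=98.7400, V(3,1)=118.6200, V(3,2)=206.2100, V(3,3)=134.9000
(2,0): S=70.4512. Δ = (V_up−V_dn)/(S_up−S_dn) = (118.6200−98.7400)/(95.1091−45.0888) = 0.3974. V = [p*·118.6200 + (1−p*)·98.7400]/1.18 = 96.4915. B = V − Δ·S = 68.4915.
(2,1): S=148.6080. Δ = (V_up−V_dn)/(S_up−S_dn) = (206.2100−118.6200)/(200.6208−95.1091) = 0.8301. V = [p*·206.2100 + (1−p*)·118.6200]/1.18 = 156.9811. B = V − Δ·S = 33.6149.
(2,2): S=313.4700. Δ = (V_up−V_dn)/(S_up−S_dn) = (134.9000−206.2100)/(423.1845−200.6208) = -0.3204. V = [p*·134.9000 + (1−p*)·206.2100]/1.18 = 128.7917. B = V − Δ·S = 229.2283.
(1,0): S=110.0800. Δ = (V_up−V_dn)/(S_up−S_dn) = (156.9811−96.4915)/(148.6080−70.4512) = 0.7740. V = [p*·156.9811 + (1−p*)·96.4915]/1.18 = 120.7608. B = V − Δ·S = 35.5641.
(1,1): S=232.2000. Δ = (V_up−V_dn)/(S_up−S_dn) = (128.7917−156.9811)/(313.4700−148.6080) = -0.1710. V = [p*·128.7917 + (1−p*)·156.9811]/1.18 = 114.8655. B = V − Δ·S = 154.5689.
(0,0): S=172.0000. Δ = (V_up−V_dn)/(S_up−S_dn) = (114.8655−120.7608)/(232.2000−110.0800) = -0.0483. V = [p*·114.8655 + (1−p*)·120.7608]/1.18 = 98.5399. B = V − Δ·S = 106.8431.
The time-0 hedge costs 98.5399, which is the no-arbitrage price.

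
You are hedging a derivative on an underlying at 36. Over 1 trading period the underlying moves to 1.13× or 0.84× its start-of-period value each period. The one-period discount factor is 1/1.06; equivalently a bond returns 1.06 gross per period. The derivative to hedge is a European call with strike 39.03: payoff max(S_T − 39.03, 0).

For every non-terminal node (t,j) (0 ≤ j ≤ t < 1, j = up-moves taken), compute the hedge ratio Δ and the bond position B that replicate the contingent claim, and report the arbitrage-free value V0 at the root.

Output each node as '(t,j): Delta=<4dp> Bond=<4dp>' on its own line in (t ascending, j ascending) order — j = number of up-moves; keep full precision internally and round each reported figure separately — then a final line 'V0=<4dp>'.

The replicating-portfolio and risk-neutral prices coincide; use p* = (1.06−0.84)/(1.13−0.84) = 0.7586 for the latter.
Terminal values V(1,·): V(1,0)=0.0000, V(1,1)=1.6500
(0,0): S=36.0000. Δ = (V_up−V_dn)/(S_up−S_dn) = (1.6500−0.0000)/(40.6800−30.2400) = 0.1580. V = [p*·1.6500 + (1−p*)·0.0000]/1.06 = 1.1809. B = V − Δ·S = -4.5088.
Self-financing check: at every node Δ·S+B equals the discounted successor values.

(0,0): Delta=0.1580 Bond=-4.5088
V0=1.1809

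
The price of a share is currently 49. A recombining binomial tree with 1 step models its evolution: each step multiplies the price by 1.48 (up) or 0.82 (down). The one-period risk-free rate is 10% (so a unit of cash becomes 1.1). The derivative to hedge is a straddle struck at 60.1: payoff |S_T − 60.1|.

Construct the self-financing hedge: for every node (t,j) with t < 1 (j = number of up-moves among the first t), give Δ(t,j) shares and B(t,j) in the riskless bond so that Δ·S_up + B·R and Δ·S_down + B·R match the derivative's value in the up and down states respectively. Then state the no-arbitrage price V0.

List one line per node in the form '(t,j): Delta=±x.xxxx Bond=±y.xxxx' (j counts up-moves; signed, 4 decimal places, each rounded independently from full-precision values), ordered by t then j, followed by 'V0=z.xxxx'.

(0,0): Delta=-0.2319 Bond=26.5802
V0=15.2165

No-arbitrage ⇒ martingale measure with p* = (R−d)/(u−d) = 0.4242.
Payoff layer (t=1): V(1,0)=19.9200, V(1,1)=12.4200
Node (0,0) S=49.0000: V=(p*·12.4200+(1−p*)·19.9200)/1.1=15.2165; Δ=(12.4200−19.9200)/(72.5200−40.1800)=-0.2319; B=V−Δ·S=26.5802
The time-0 hedge costs 15.2165, which is the no-arbitrage price.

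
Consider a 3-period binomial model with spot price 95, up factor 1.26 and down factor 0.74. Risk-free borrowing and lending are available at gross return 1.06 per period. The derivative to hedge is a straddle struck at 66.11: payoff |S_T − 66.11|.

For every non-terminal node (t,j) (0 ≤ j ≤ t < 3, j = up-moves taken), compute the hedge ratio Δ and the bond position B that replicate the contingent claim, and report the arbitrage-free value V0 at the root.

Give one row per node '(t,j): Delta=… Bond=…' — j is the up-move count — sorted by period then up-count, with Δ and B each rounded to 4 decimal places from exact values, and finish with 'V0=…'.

(0,0): Delta=0.8462 Bond=-38.0020
(1,0): Delta=0.4451 Bond=-12.0855
(1,1): Delta=0.9934 Bond=-57.9049
(2,0): Delta=-1.0000 Bond=62.3679
(2,1): Delta=0.9756 Bond=-59.7973
(2,2): Delta=1.0000 Bond=-62.3679
V0=42.3889

Risk-neutral probability p* = (R−d)/(u−d) = (1.06−0.74)/(1.26−0.74) = 0.6154.
Payoff layer (t=3): V(3,0)=27.6137, V(3,1)=0.5623, V(3,2)=45.4983, V(3,3)=123.9257
(2,0): S=52.0220. Δ = (V_up−V_dn)/(S_up−S_dn) = (0.5623−27.6137)/(65.5477−38.4963) = -1.0000. V = [p*·0.5623 + (1−p*)·27.6137]/1.06 = 10.3459. B = V − Δ·S = 62.3679.
(2,1): S=88.5780. Δ = (V_up−V_dn)/(S_up−S_dn) = (45.4983−0.5623)/(111.6083−65.5477) = 0.9756. V = [p*·45.4983 + (1−p*)·0.5623]/1.06 = 26.6181. B = V − Δ·S = -59.7973.
(2,2): S=150.8220. Δ = (V_up−V_dn)/(S_up−S_dn) = (123.9257−45.4983)/(190.0357−111.6083) = 1.0000. V = [p*·123.9257 + (1−p*)·45.4983]/1.06 = 88.4541. B = V − Δ·S = -62.3679.
(1,0): S=70.3000. Δ = (V_up−V_dn)/(S_up−S_dn) = (26.6181−10.3459)/(88.5780−52.0220) = 0.4451. V = [p*·26.6181 + (1−p*)·10.3459]/1.06 = 19.2072. B = V − Δ·S = -12.0855.
(1,1): S=119.7000. Δ = (V_up−V_dn)/(S_up−S_dn) = (88.4541−26.6181)/(150.8220−88.5780) = 0.9934. V = [p*·88.4541 + (1−p*)·26.6181]/1.06 = 61.0104. B = V − Δ·S = -57.9049.
(0,0): S=95.0000. Δ = (V_up−V_dn)/(S_up−S_dn) = (61.0104−19.2072)/(119.7000−70.3000) = 0.8462. V = [p*·61.0104 + (1−p*)·19.2072]/1.06 = 42.3889. B = V − Δ·S = -38.0020.
Root portfolio cost Δ·95+B reproduces V0=42.3889.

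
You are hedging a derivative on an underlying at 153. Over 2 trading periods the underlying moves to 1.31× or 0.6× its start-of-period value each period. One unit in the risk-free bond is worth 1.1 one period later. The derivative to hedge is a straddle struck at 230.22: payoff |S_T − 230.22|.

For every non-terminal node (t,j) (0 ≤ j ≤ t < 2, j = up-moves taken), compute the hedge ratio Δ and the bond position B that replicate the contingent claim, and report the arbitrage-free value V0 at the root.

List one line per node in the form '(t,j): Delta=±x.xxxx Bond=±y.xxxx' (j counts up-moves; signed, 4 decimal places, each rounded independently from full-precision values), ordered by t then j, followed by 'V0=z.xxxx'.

(0,0): Delta=-0.6188 Bond=158.4493
(1,0): Delta=-1.0000 Bond=209.2909
(1,1): Delta=-0.5454 Bond=159.5957
V0=63.7771

Under the risk-neutral measure, an up-move has probability p* = (R−d)/(u−d) = 0.7042 and values discount at R = 1.1.
Payoff layer (t=2): V(2,0)=175.1400, V(2,1)=109.9620, V(2,2)=32.3433
(1,0): S=91.8000. Δ = (V_up−V_dn)/(S_up−S_dn) = (109.9620−175.1400)/(120.2580−55.0800) = -1.0000. V = [p*·109.9620 + (1−p*)·175.1400]/1.1 = 117.4909. B = V − Δ·S = 209.2909.
(1,1): S=200.4300. Δ = (V_up−V_dn)/(S_up−S_dn) = (32.3433−109.9620)/(262.5633−120.2580) = -0.5454. V = [p*·32.3433 + (1−p*)·109.9620]/1.1 = 50.2736. B = V − Δ·S = 159.5957.
(0,0): S=153.0000. Δ = (V_up−V_dn)/(S_up−S_dn) = (50.2736−117.4909)/(200.4300−91.8000) = -0.6188. V = [p*·50.2736 + (1−p*)·117.4909]/1.1 = 63.7771. B = V − Δ·S = 158.4493.
Each (Δ,B) replicates both successor values, so the strategy is self-financing and V0 is arbitrage-free.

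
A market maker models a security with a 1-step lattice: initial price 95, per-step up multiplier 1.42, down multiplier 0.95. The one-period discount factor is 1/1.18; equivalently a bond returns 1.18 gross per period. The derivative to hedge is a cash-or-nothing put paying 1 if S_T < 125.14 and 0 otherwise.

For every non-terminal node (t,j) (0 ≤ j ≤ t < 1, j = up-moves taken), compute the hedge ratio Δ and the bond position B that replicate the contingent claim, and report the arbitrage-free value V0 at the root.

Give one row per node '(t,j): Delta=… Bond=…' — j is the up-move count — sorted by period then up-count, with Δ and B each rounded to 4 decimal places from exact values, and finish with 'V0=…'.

Since d<R<u, set p* = (R−d)/(u−d) = 0.4894; price each node as the discounted p*-expectation of its children.
Terminal values V(1,·): V(1,0)=1.0000, V(1,1)=0.0000
  t=0,j=0: stock 95.0000 → up 134.9000 (V=0.0000), down 90.2500 (V=1.0000). Price 0.4327; hedge Δ=-0.0224, bond B=2.5604.
Self-financing check: at every node Δ·S+B equals the discounted successor values.

(0,0): Delta=-0.0224 Bond=2.5604
V0=0.4327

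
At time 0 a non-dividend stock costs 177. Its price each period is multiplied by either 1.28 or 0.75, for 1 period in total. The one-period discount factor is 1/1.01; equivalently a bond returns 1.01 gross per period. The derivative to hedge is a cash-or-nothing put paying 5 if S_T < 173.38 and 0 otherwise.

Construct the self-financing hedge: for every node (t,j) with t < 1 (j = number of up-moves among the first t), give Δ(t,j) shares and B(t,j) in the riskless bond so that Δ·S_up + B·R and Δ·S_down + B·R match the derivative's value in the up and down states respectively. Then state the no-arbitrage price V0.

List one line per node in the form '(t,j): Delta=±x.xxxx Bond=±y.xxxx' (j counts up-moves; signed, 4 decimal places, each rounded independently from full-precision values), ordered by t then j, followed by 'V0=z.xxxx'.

(0,0): Delta=-0.0533 Bond=11.9559
V0=2.5220

Since d<R<u, set p* = (R−d)/(u−d) = 0.4906; price each node as the discounted p*-expectation of its children.
At expiry t=1: V(1,0)=5.0000, V(1,1)=0.0000
  t=0,j=0: stock 177.0000 → up 226.5600 (V=0.0000), down 132.7500 (V=5.0000). Price 2.5220; hedge Δ=-0.0533, bond B=11.9559.
Root portfolio cost Δ·177+B reproduces V0=2.5220.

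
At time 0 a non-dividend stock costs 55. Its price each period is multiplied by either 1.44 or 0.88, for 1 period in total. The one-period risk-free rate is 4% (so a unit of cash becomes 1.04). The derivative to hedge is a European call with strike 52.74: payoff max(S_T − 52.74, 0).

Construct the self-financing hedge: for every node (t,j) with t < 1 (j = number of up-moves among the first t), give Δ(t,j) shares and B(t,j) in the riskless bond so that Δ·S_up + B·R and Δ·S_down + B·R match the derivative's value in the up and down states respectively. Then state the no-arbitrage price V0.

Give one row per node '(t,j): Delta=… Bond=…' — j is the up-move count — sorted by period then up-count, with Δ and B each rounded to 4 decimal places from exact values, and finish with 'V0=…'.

(0,0): Delta=0.8591 Bond=-39.9808
V0=7.2692

Under the risk-neutral measure, an up-move has probability p* = (R−d)/(u−d) = 0.2857 and values discount at R = 1.04.
Terminal values V(1,·): V(1,0)=0.0000, V(1,1)=26.4600
(0,0): S=55.0000. Δ = (V_up−V_dn)/(S_up−S_dn) = (26.4600−0.0000)/(79.2000−48.4000) = 0.8591. V = [p*·26.4600 + (1−p*)·0.0000]/1.04 = 7.2692. B = V − Δ·S = -39.9808.
Each (Δ,B) replicates both successor values, so the strategy is self-financing and V0 is arbitrage-free.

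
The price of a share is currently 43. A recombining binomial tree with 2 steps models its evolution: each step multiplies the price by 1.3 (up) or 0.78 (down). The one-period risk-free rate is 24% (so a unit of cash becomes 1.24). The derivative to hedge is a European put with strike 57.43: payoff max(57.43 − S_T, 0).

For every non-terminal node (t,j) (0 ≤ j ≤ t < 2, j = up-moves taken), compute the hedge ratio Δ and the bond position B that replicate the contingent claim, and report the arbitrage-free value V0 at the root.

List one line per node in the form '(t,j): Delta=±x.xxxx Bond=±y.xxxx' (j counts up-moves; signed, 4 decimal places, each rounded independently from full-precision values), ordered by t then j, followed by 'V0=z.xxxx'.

Risk-neutral probability p* = (R−d)/(u−d) = (1.24−0.78)/(1.3−0.78) = 0.8846.
At expiry t=2: V(2,0)=31.2688, V(2,1)=13.8280, V(2,2)=0.0000
(1,0): S=33.5400. Δ = (V_up−V_dn)/(S_up−S_dn) = (13.8280−31.2688)/(43.6020−26.1612) = -1.0000. V = [p*·13.8280 + (1−p*)·31.2688]/1.24 = 12.7745. B = V − Δ·S = 46.3145.
(1,1): S=55.9000. Δ = (V_up−V_dn)/(S_up−S_dn) = (0.0000−13.8280)/(72.6700−43.6020) = -0.4757. V = [p*·0.0000 + (1−p*)·13.8280]/1.24 = 1.2867. B = V − Δ·S = 27.8790.
(0,0): S=43.0000. Δ = (V_up−V_dn)/(S_up−S_dn) = (1.2867−12.7745)/(55.9000−33.5400) = -0.5138. V = [p*·1.2867 + (1−p*)·12.7745]/1.24 = 2.1066. B = V − Δ·S = 24.1986.
Check: Δ(0,0)·S0 + B(0,0) = 2.1066 = V0.

(0,0): Delta=-0.5138 Bond=24.1986
(1,0): Delta=-1.0000 Bond=46.3145
(1,1): Delta=-0.4757 Bond=27.8790
V0=2.1066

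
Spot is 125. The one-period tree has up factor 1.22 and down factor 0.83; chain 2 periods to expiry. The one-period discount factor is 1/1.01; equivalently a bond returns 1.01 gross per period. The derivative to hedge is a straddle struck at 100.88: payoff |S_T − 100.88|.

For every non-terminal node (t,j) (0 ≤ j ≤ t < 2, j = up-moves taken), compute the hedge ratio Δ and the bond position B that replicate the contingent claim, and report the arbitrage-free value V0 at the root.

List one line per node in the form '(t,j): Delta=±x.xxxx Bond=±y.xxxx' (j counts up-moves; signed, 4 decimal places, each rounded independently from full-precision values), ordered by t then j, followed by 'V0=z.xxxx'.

(0,0): Delta=0.6770 Bond=-50.1232
(1,0): Delta=0.2701 Bond=-8.4044
(1,1): Delta=1.0000 Bond=-99.8812
V0=34.5024

Under the risk-neutral measure, an up-move has probability p* = (R−d)/(u−d) = 0.4615 and values discount at R = 1.01.
Terminal values V(2,·): V(2,0)=14.7675, V(2,1)=25.6950, V(2,2)=85.1700
Node (1,0) S=103.7500: V=(p*·25.6950+(1−p*)·14.7675)/1.01=19.6148; Δ=(25.6950−14.7675)/(126.5750−86.1125)=0.2701; B=V−Δ·S=-8.4044
Node (1,1) S=152.5000: V=(p*·85.1700+(1−p*)·25.6950)/1.01=52.6188; Δ=(85.1700−25.6950)/(186.0500−126.5750)=1.0000; B=V−Δ·S=-99.8812
Node (0,0) S=125.0000: V=(p*·52.6188+(1−p*)·19.6148)/1.01=34.5024; Δ=(52.6188−19.6148)/(152.5000−103.7500)=0.6770; B=V−Δ·S=-50.1232
Check: Δ(0,0)·S0 + B(0,0) = 34.5024 = V0.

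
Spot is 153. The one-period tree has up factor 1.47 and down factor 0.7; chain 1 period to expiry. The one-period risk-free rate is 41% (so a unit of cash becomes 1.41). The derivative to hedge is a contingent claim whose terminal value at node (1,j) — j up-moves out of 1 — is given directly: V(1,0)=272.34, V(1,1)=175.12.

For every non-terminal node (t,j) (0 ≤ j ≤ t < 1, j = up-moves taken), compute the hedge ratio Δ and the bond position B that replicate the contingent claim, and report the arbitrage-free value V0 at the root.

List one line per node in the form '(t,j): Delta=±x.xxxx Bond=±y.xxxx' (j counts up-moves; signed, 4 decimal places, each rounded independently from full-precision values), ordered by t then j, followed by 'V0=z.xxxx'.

The replicating-portfolio and risk-neutral prices coincide; use p* = (1.41−0.7)/(1.47−0.7) = 0.9221 for the latter.
Terminal payoffs: V(1,0)=272.3400, V(1,1)=175.1200
Node (0,0) S=153.0000: V=(p*·175.1200+(1−p*)·272.3400)/1.41=129.5713; Δ=(175.1200−272.3400)/(224.9100−107.1000)=-0.8252; B=V−Δ·S=255.8311
Check: Δ(0,0)·S0 + B(0,0) = 129.5713 = V0.

(0,0): Delta=-0.8252 Bond=255.8311
V0=129.5713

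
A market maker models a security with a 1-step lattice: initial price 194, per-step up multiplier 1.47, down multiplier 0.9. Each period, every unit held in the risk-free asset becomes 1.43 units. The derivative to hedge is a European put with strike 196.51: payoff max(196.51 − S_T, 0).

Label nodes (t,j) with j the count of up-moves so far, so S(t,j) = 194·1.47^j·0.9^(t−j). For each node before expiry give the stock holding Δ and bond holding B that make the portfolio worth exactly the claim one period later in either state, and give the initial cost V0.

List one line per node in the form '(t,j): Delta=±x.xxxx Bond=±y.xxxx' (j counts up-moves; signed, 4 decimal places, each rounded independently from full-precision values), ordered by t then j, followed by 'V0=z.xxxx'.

Since d<R<u, set p* = (R−d)/(u−d) = 0.9298; price each node as the discounted p*-expectation of its children.
Terminal values V(1,·): V(1,0)=21.9100, V(1,1)=0.0000
(0,0): S=194.0000. Δ = (V_up−V_dn)/(S_up−S_dn) = (0.0000−21.9100)/(285.1800−174.6000) = -0.1981. V = [p*·0.0000 + (1−p*)·21.9100]/1.43 = 1.0752. B = V − Δ·S = 39.5138.
Self-financing check: at every node Δ·S+B equals the discounted successor values.

(0,0): Delta=-0.1981 Bond=39.5138
V0=1.0752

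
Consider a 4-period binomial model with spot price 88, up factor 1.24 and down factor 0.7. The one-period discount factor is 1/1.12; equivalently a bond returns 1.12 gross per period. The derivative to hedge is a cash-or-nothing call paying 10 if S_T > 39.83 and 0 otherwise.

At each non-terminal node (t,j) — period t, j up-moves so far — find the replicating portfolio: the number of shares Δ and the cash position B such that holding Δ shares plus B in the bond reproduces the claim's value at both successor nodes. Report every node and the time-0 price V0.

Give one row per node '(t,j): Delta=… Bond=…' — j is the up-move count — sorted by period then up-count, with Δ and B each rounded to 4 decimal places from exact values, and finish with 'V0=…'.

Risk-neutral probability p* = (R−d)/(u−d) = (1.12−0.7)/(1.24−0.7) = 0.7778.
Terminal payoffs: V(4,0)=0.0000, V(4,1)=0.0000, V(4,2)=10.0000, V(4,3)=10.0000, V(4,4)=10.0000
Node (3,0) S=30.1840: V=(p*·0.0000+(1−p*)·0.0000)/1.12=0.0000; Δ=(0.0000−0.0000)/(37.4282−21.1288)=0.0000; B=V−Δ·S=0.0000
Node (3,1) S=53.4688: V=(p*·10.0000+(1−p*)·0.0000)/1.12=6.9444; Δ=(10.0000−0.0000)/(66.3013−37.4282)=0.3463; B=V−Δ·S=-11.5741
Node (3,2) S=94.7162: V=(p*·10.0000+(1−p*)·10.0000)/1.12=8.9286; Δ=(10.0000−10.0000)/(117.4480−66.3013)=0.0000; B=V−Δ·S=8.9286
Node (3,3) S=167.7829: V=(p*·10.0000+(1−p*)·10.0000)/1.12=8.9286; Δ=(10.0000−10.0000)/(208.0508−117.4480)=0.0000; B=V−Δ·S=8.9286
Node (2,0) S=43.1200: V=(p*·6.9444+(1−p*)·0.0000)/1.12=4.8225; Δ=(6.9444−0.0000)/(53.4688−30.1840)=0.2982; B=V−Δ·S=-8.0376
Node (2,1) S=76.3840: V=(p*·8.9286+(1−p*)·6.9444)/1.12=7.5783; Δ=(8.9286−6.9444)/(94.7162−53.4688)=0.0481; B=V−Δ·S=3.9040
Node (2,2) S=135.3088: V=(p*·8.9286+(1−p*)·8.9286)/1.12=7.9719; Δ=(8.9286−8.9286)/(167.7829−94.7162)=0.0000; B=V−Δ·S=7.9719
Node (1,0) S=61.6000: V=(p*·7.5783+(1−p*)·4.8225)/1.12=6.2195; Δ=(7.5783−4.8225)/(76.3840−43.1200)=0.0828; B=V−Δ·S=1.1163
Node (1,1) S=109.1200: V=(p*·7.9719+(1−p*)·7.5783)/1.12=7.0397; Δ=(7.9719−7.5783)/(135.3088−76.3840)=0.0067; B=V−Δ·S=6.3107
Node (0,0) S=88.0000: V=(p*·7.0397+(1−p*)·6.2195)/1.12=6.1227; Δ=(7.0397−6.2195)/(109.1200−61.6000)=0.0173; B=V−Δ·S=4.6039
The time-0 hedge costs 6.1227, which is the no-arbitrage price.

(0,0): Delta=0.0173 Bond=4.6039
(1,0): Delta=0.0828 Bond=1.1163
(1,1): Delta=0.0067 Bond=6.3107
(2,0): Delta=0.2982 Bond=-8.0376
(2,1): Delta=0.0481 Bond=3.9040
(2,2): Delta=0.0000 Bond=7.9719
(3,0): Delta=0.0000 Bond=0.0000
(3,1): Delta=0.3463 Bond=-11.5741
(3,2): Delta=0.0000 Bond=8.9286
(3,3): Delta=0.0000 Bond=8.9286
V0=6.1227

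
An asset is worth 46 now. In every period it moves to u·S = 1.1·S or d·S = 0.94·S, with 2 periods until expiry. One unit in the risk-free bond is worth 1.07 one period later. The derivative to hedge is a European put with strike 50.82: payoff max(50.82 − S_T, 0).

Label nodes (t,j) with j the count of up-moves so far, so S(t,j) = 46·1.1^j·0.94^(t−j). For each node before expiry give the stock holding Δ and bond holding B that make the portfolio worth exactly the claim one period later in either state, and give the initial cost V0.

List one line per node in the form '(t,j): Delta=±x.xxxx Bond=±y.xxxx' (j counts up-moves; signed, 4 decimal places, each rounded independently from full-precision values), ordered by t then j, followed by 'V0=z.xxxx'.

Risk-neutral probability p* = (R−d)/(u−d) = (1.07−0.94)/(1.1−0.94) = 0.8125.
Terminal payoffs: V(2,0)=10.1744, V(2,1)=3.2560, V(2,2)=0.0000
(1,0): S=43.2400. Δ = (V_up−V_dn)/(S_up−S_dn) = (3.2560−10.1744)/(47.5640−40.6456) = -1.0000. V = [p*·3.2560 + (1−p*)·10.1744]/1.07 = 4.2553. B = V − Δ·S = 47.4953.
(1,1): S=50.6000. Δ = (V_up−V_dn)/(S_up−S_dn) = (0.0000−3.2560)/(55.6600−47.5640) = -0.4022. V = [p*·0.0000 + (1−p*)·3.2560]/1.07 = 0.5706. B = V − Δ·S = 20.9206.
(0,0): S=46.0000. Δ = (V_up−V_dn)/(S_up−S_dn) = (0.5706−4.2553)/(50.6000−43.2400) = -0.5006. V = [p*·0.5706 + (1−p*)·4.2553]/1.07 = 1.1789. B = V − Δ·S = 24.2087.
Root portfolio cost Δ·46+B reproduces V0=1.1789.

(0,0): Delta=-0.5006 Bond=24.2087
(1,0): Delta=-1.0000 Bond=47.4953
(1,1): Delta=-0.4022 Bond=20.9206
V0=1.1789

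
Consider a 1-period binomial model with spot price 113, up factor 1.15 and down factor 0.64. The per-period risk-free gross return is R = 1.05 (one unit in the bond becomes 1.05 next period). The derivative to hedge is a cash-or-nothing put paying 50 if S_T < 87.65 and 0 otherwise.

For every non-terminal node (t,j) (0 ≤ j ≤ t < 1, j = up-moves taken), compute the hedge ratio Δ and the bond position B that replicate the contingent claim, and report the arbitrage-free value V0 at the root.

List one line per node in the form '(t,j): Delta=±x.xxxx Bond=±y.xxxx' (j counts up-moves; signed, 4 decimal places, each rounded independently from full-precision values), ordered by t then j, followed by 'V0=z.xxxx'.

No-arbitrage ⇒ martingale measure with p* = (R−d)/(u−d) = 0.8039.
At expiry t=1: V(1,0)=50.0000, V(1,1)=0.0000
Node (0,0) S=113.0000: V=(p*·0.0000+(1−p*)·50.0000)/1.05=9.3371; Δ=(0.0000−50.0000)/(129.9500−72.3200)=-0.8676; B=V−Δ·S=107.3763
Root portfolio cost Δ·113+B reproduces V0=9.3371.

(0,0): Delta=-0.8676 Bond=107.3763
V0=9.3371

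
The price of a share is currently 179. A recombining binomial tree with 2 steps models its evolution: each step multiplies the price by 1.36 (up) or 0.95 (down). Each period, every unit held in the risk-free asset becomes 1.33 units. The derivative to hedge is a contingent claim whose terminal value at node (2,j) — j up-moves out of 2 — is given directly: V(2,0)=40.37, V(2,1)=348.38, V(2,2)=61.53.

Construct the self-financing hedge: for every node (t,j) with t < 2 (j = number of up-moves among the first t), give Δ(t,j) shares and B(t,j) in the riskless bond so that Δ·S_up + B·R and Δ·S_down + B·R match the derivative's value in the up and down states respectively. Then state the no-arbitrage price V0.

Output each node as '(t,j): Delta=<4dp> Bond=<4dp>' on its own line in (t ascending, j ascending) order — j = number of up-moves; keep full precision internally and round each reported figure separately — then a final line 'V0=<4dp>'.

(0,0): Delta=-2.4928 Bond=502.9348
(1,0): Delta=4.4178 Bond=-506.2494
(1,1): Delta=-2.8739 Bond=761.6785
V0=56.7150

No-arbitrage ⇒ martingale measure with p* = (R−d)/(u−d) = 0.9268.
Terminal payoffs: V(2,0)=40.3700, V(2,1)=348.3800, V(2,2)=61.5300
  t=1,j=0: stock 170.0500 → up 231.2680 (V=348.3800), down 161.5475 (V=40.3700). Price 244.9945; hedge Δ=4.4178, bond B=-506.2494.
  t=1,j=1: stock 243.4400 → up 331.0784 (V=61.5300), down 231.2680 (V=348.3800). Price 62.0444; hedge Δ=-2.8739, bond B=761.6785.
  t=0,j=0: stock 179.0000 → up 243.4400 (V=62.0444), down 170.0500 (V=244.9945). Price 56.7150; hedge Δ=-2.4928, bond B=502.9348.
The time-0 hedge costs 56.7150, which is the no-arbitrage price.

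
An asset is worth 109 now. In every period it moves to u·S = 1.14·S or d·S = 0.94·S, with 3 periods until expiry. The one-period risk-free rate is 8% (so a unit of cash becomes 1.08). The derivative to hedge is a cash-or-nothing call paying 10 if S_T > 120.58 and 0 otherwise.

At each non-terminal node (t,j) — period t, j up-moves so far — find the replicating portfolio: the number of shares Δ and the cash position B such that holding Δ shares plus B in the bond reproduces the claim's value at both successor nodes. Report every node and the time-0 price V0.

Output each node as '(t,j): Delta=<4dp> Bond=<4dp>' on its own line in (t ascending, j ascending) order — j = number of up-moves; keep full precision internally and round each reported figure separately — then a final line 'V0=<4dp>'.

(0,0): Delta=0.1652 Bond=-11.7805
(1,0): Delta=0.3163 Bond=-28.2064
(1,1): Delta=0.1118 Bond=-6.0871
(2,0): Delta=0.0000 Bond=0.0000
(2,1): Delta=0.4281 Bond=-43.5185
(2,2): Delta=0.0000 Bond=9.2593
V0=6.2236

Since d<R<u, set p* = (R−d)/(u−d) = 0.7000; price each node as the discounted p*-expectation of its children.
Terminal values V(3,·): V(3,0)=0.0000, V(3,1)=0.0000, V(3,2)=10.0000, V(3,3)=10.0000
  t=2,j=0: stock 96.3124 → up 109.7961 (V=0.0000), down 90.5337 (V=0.0000). Price 0.0000; hedge Δ=0.0000, bond B=0.0000.
  t=2,j=1: stock 116.8044 → up 133.1570 (V=10.0000), down 109.7961 (V=0.0000). Price 6.4815; hedge Δ=0.4281, bond B=-43.5185.
  t=2,j=2: stock 141.6564 → up 161.4883 (V=10.0000), down 133.1570 (V=10.0000). Price 9.2593; hedge Δ=0.0000, bond B=9.2593.
  t=1,j=0: stock 102.4600 → up 116.8044 (V=6.4815), down 96.3124 (V=0.0000). Price 4.2010; hedge Δ=0.3163, bond B=-28.2064.
  t=1,j=1: stock 124.2600 → up 141.6564 (V=9.2593), down 116.8044 (V=6.4815). Price 7.8018; hedge Δ=0.1118, bond B=-6.0871.
  t=0,j=0: stock 109.0000 → up 124.2600 (V=7.8018), down 102.4600 (V=4.2010). Price 6.2236; hedge Δ=0.1652, bond B=-11.7805.
Each (Δ,B) replicates both successor values, so the strategy is self-financing and V0 is arbitrage-free.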